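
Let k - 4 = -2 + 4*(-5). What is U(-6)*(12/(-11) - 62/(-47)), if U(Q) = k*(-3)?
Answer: 6372/517 ≈ 12.325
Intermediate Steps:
k = -18 (k = 4 + (-2 + 4*(-5)) = 4 + (-2 - 20) = 4 - 22 = -18)
U(Q) = 54 (U(Q) = -18*(-3) = 54)
U(-6)*(12/(-11) - 62/(-47)) = 54*(12/(-11) - 62/(-47)) = 54*(12*(-1/11) - 62*(-1/47)) = 54*(-12/11 + 62/47) = 54*(118/517) = 6372/517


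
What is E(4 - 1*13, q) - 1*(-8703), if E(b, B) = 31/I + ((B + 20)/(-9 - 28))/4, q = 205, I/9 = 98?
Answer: 567930473/65268 ≈ 8701.5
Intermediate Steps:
I = 882 (I = 9*98 = 882)
E(b, B) = -3263/32634 - B/148 (E(b, B) = 31/882 + ((B + 20)/(-9 - 28))/4 = 31*(1/882) + ((20 + B)/(-37))*(1/4) = 31/882 + ((20 + B)*(-1/37))*(1/4) = 31/882 + (-20/37 - B/37)*(1/4) = 31/882 + (-5/37 - B/148) = -3263/32634 - B/148)
E(4 - 1*13, q) - 1*(-8703) = (-3263/32634 - 1/148*205) - 1*(-8703) = (-3263/32634 - 205/148) + 8703 = -96931/65268 + 8703 = 567930473/65268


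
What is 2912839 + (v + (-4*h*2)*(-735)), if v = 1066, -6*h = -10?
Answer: 2923705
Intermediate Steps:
h = 5/3 (h = -⅙*(-10) = 5/3 ≈ 1.6667)
2912839 + (v + (-4*h*2)*(-735)) = 2912839 + (1066 + (-4*5/3*2)*(-735)) = 2912839 + (1066 - 20/3*2*(-735)) = 2912839 + (1066 - 40/3*(-735)) = 2912839 + (1066 + 9800) = 2912839 + 10866 = 2923705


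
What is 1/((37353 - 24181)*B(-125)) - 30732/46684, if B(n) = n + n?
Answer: -25300130671/38432603000 ≈ -0.65830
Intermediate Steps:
B(n) = 2*n
1/((37353 - 24181)*B(-125)) - 30732/46684 = 1/((37353 - 24181)*((2*(-125)))) - 30732/46684 = 1/(13172*(-250)) - 30732*1/46684 = (1/13172)*(-1/250) - 7683/11671 = -1/3293000 - 7683/11671 = -25300130671/38432603000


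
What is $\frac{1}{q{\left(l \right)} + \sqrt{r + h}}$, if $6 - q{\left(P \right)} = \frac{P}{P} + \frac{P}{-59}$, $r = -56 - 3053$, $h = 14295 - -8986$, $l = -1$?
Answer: $- \frac{2891}{11688716} + \frac{142721 \sqrt{3}}{35066148} \approx 0.0068022$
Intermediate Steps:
$h = 23281$ ($h = 14295 + 8986 = 23281$)
$r = -3109$ ($r = -56 - 3053 = -3109$)
$q{\left(P \right)} = 5 + \frac{P}{59}$ ($q{\left(P \right)} = 6 - \left(\frac{P}{P} + \frac{P}{-59}\right) = 6 - \left(1 + P \left(- \frac{1}{59}\right)\right) = 6 - \left(1 - \frac{P}{59}\right) = 6 + \left(-1 + \frac{P}{59}\right) = 5 + \frac{P}{59}$)
$\frac{1}{q{\left(l \right)} + \sqrt{r + h}} = \frac{1}{\left(5 + \frac{1}{59} \left(-1\right)\right) + \sqrt{-3109 + 23281}} = \frac{1}{\left(5 - \frac{1}{59}\right) + \sqrt{20172}} = \frac{1}{\frac{294}{59} + 82 \sqrt{3}}$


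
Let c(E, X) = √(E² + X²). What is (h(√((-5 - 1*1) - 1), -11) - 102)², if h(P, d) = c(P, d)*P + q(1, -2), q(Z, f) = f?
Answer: (104 - I*√798)² ≈ 10018.0 - 5875.8*I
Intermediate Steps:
h(P, d) = -2 + P*√(P² + d²) (h(P, d) = √(P² + d²)*P - 2 = P*√(P² + d²) - 2 = -2 + P*√(P² + d²))
(h(√((-5 - 1*1) - 1), -11) - 102)² = ((-2 + √((-5 - 1*1) - 1)*√((√((-5 - 1*1) - 1))² + (-11)²)) - 102)² = ((-2 + √((-5 - 1) - 1)*√((√((-5 - 1) - 1))² + 121)) - 102)² = ((-2 + √(-6 - 1)*√((√(-6 - 1))² + 121)) - 102)² = ((-2 + √(-7)*√((√(-7))² + 121)) - 102)² = ((-2 + (I*√7)*√((I*√7)² + 121)) - 102)² = ((-2 + (I*√7)*√(-7 + 121)) - 102)² = ((-2 + (I*√7)*√114) - 102)² = ((-2 + I*√798) - 102)² = (-104 + I*√798)²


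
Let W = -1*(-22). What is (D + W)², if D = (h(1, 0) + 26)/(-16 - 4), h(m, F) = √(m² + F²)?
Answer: 170569/400 ≈ 426.42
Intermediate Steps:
h(m, F) = √(F² + m²)
W = 22
D = -27/20 (D = (√(0² + 1²) + 26)/(-16 - 4) = (√(0 + 1) + 26)/(-20) = (√1 + 26)*(-1/20) = (1 + 26)*(-1/20) = 27*(-1/20) = -27/20 ≈ -1.3500)
(D + W)² = (-27/20 + 22)² = (413/20)² = 170569/400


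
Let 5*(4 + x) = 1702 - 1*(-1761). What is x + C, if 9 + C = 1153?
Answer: 9163/5 ≈ 1832.6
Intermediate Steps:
x = 3443/5 (x = -4 + (1702 - 1*(-1761))/5 = -4 + (1702 + 1761)/5 = -4 + (⅕)*3463 = -4 + 3463/5 = 3443/5 ≈ 688.60)
C = 1144 (C = -9 + 1153 = 1144)
x + C = 3443/5 + 1144 = 9163/5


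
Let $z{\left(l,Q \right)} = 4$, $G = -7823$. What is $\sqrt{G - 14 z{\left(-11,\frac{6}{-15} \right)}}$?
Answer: $i \sqrt{7879} \approx 88.764 i$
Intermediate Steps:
$\sqrt{G - 14 z{\left(-11,\frac{6}{-15} \right)}} = \sqrt{-7823 - 56} = \sqrt{-7879} = i \sqrt{7879}$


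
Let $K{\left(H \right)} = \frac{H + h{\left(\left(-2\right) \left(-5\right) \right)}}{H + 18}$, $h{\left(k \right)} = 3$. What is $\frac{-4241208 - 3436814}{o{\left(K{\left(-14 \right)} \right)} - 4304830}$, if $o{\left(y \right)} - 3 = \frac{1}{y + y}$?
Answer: $\frac{84458242}{47353099} \approx 1.7836$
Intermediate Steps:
$K{\left(H \right)} = \frac{3 + H}{18 + H}$ ($K{\left(H \right)} = \frac{H + 3}{H + 18} = \frac{3 + H}{18 + H}$)
$o{\left(y \right)} = 3 + \frac{1}{2 y}$ ($o{\left(y \right)} = 3 + \frac{1}{y + y} = 3 + \frac{1}{2 y}$)
$\frac{-4241208 - 3436814}{o{\left(K{\left(-14 \right)} \right)} - 4304830} = \frac{-4241208 - 3436814}{\left(3 + \frac{1}{2 \frac{3 - 14}{18 - 14}}\right) - 4304830} = - \frac{7678022}{\left(3 + \frac{1}{2 \cdot \frac{1}{4} \left(-11\right)}\right) - 4304830} = - \frac{7678022}{\left(3 + \frac{1}{2 \left(- \frac{11}{4}\right)}\right) - 4304830} = - \frac{7678022}{\left(3 + \frac{1}{2} \left(- \frac{4}{11}\right)\right) - 4304830} = - \frac{7678022}{\left(3 - \frac{2}{11}\right) - 4304830} = - \frac{7678022}{\frac{31}{11} - 4304830} = - \frac{7678022}{- \frac{47353099}{11}} = \left(-7678022\right) \left(- \frac{11}{47353099}\right) = \frac{84458242}{47353099}$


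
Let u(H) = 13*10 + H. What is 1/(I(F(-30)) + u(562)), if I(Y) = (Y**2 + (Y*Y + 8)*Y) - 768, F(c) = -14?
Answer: -1/2736 ≈ -0.00036550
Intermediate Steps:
I(Y) = -768 + Y**2 + Y*(8 + Y**2) (I(Y) = (Y**2 + (Y**2 + 8)*Y) - 768 = (Y**2 + (8 + Y**2)*Y) - 768 = (Y**2 + Y*(8 + Y**2)) - 768 = -768 + Y**2 + Y*(8 + Y**2))
u(H) = 130 + H
1/(I(F(-30)) + u(562)) = 1/((-768 + (-14)**2 + (-14)**3 + 8*(-14)) + (130 + 562)) = 1/((-768 + 196 - 2744 - 112) + 692) = 1/(-3428 + 692) = 1/(-2736) = -1/2736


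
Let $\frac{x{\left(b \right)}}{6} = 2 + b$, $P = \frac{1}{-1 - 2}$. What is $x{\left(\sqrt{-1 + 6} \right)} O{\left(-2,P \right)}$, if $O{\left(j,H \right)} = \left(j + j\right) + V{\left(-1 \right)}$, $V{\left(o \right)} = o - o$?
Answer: $-48 - 24 \sqrt{5} \approx -101.67$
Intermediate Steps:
$P = - \frac{1}{3}$ ($P = \frac{1}{-3} = - \frac{1}{3} \approx -0.33333$)
$x{\left(b \right)} = 12 + 6 b$ ($x{\left(b \right)} = 6 \left(2 + b\right) = 12 + 6 b$)
$V{\left(o \right)} = 0$
$O{\left(j,H \right)} = 2 j$ ($O{\left(j,H \right)} = \left(j + j\right) + 0 = 2 j + 0 = 2 j$)
$x{\left(\sqrt{-1 + 6} \right)} O{\left(-2,P \right)} = \left(12 + 6 \sqrt{-1 + 6}\right) 2 \left(-2\right) = \left(12 + 6 \sqrt{5}\right) \left(-4\right) = -48 - 24 \sqrt{5}$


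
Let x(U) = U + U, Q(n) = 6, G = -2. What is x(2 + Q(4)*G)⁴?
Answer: 160000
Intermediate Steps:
x(U) = 2*U
x(2 + Q(4)*G)⁴ = (2*(2 + 6*(-2)))⁴ = (2*(2 - 12))⁴ = (2*(-10))⁴ = (-20)⁴ = 160000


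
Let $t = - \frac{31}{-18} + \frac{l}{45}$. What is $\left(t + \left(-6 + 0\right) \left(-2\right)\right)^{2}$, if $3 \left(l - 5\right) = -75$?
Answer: $\frac{57121}{324} \approx 176.3$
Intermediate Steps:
$l = -20$ ($l = 5 + \frac{1}{3} \left(-75\right) = 5 - 25 = -20$)
$t = \frac{23}{18}$ ($t = - \frac{31}{-18} - \frac{20}{45} = \left(-31\right) \left(- \frac{1}{18}\right) - \frac{4}{9} = \frac{31}{18} - \frac{4}{9} = \frac{23}{18} \approx 1.2778$)
$\left(t + \left(-6 + 0\right) \left(-2\right)\right)^{2} = \left(\frac{23}{18} + \left(-6 + 0\right) \left(-2\right)\right)^{2} = \left(\frac{23}{18} - -12\right)^{2} = \left(\frac{23}{18} + 12\right)^{2} = \left(\frac{239}{18}\right)^{2} = \frac{57121}{324}$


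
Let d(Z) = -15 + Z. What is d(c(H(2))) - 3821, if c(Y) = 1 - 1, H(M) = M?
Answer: -3836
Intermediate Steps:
c(Y) = 0
d(c(H(2))) - 3821 = (-15 + 0) - 3821 = -15 - 3821 = -3836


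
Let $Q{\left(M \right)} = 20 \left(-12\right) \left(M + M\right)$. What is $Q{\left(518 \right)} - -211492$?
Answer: $-37148$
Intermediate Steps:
$Q{\left(M \right)} = - 480 M$ ($Q{\left(M \right)} = - 240 \cdot 2 M = - 480 M$)
$Q{\left(518 \right)} - -211492 = \left(-480\right) 518 - -211492 = -248640 + 211492 = -37148$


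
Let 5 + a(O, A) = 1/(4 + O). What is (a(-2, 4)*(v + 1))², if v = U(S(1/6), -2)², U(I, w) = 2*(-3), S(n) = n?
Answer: 110889/4 ≈ 27722.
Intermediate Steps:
U(I, w) = -6
v = 36 (v = (-6)² = 36)
a(O, A) = -5 + 1/(4 + O)
(a(-2, 4)*(v + 1))² = (((-19 - 5*(-2))/(4 - 2))*(36 + 1))² = (((-19 + 10)/2)*37)² = (((½)*(-9))*37)² = (-9/2*37)² = (-333/2)² = 110889/4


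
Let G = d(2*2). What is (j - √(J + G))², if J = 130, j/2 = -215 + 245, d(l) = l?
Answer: (60 - √134)² ≈ 2344.9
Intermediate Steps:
j = 60 (j = 2*(-215 + 245) = 2*30 = 60)
G = 4 (G = 2*2 = 4)
(j - √(J + G))² = (60 - √(130 + 4))² = (60 - √134)²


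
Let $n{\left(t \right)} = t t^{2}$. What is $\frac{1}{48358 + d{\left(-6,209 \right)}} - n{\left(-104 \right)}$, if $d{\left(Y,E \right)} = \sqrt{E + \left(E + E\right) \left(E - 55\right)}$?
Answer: $\frac{2630417504228070}{2338431583} - \frac{\sqrt{64581}}{2338431583} \approx 1.1249 \cdot 10^{6}$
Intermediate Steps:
$d{\left(Y,E \right)} = \sqrt{E + 2 E \left(-55 + E\right)}$
$n{\left(t \right)} = t^{3}$
$\frac{1}{48358 + d{\left(-6,209 \right)}} - n{\left(-104 \right)} = \frac{1}{48358 + \sqrt{209 \left(-109 + 2 \cdot 209\right)}} - \left(-104\right)^{3} = \frac{1}{48358 + \sqrt{209 \left(-109 + 418\right)}} - -1124864 = \frac{1}{48358 + \sqrt{209 \cdot 309}} + 1124864 = \frac{1}{48358 + \sqrt{64581}} + 1124864 = 1124864 + \frac{1}{48358 + \sqrt{64581}}$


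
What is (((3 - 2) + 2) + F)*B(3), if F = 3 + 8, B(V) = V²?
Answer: 126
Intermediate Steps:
F = 11
(((3 - 2) + 2) + F)*B(3) = (((3 - 2) + 2) + 11)*3² = ((1 + 2) + 11)*9 = (3 + 11)*9 = 14*9 = 126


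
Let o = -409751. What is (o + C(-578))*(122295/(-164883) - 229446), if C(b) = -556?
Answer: 5174226633177897/54961 ≈ 9.4144e+10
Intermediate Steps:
(o + C(-578))*(122295/(-164883) - 229446) = (-409751 - 556)*(122295/(-164883) - 229446) = -410307*(122295*(-1/164883) - 229446) = -410307*(-40765/54961 - 229446) = -410307*(-12610622371/54961) = 5174226633177897/54961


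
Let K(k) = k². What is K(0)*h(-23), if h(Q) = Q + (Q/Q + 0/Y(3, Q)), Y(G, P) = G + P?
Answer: 0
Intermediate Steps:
h(Q) = 1 + Q (h(Q) = Q + (Q/Q + 0/(3 + Q)) = Q + (1 + 0) = Q + 1 = 1 + Q)
K(0)*h(-23) = 0²*(1 - 23) = 0*(-22) = 0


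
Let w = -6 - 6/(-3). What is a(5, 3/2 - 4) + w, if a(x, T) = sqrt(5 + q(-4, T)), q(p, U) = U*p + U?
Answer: -4 + 5*sqrt(2)/2 ≈ -0.46447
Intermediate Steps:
w = -4 (w = -6 - 1/3*(-6) = -6 + 2 = -4)
q(p, U) = U + U*p
a(x, T) = sqrt(5 - 3*T) (a(x, T) = sqrt(5 + T*(1 - 4)) = sqrt(5 + T*(-3)) = sqrt(5 - 3*T))
a(5, 3/2 - 4) + w = sqrt(5 - 3*(3/2 - 4)) - 4 = sqrt(5 - 3*(-5/2)) - 4 = sqrt(5 + 15/2) - 4 = sqrt(25/2) - 4 = 5*sqrt(2)/2 - 4 = -4 + 5*sqrt(2)/2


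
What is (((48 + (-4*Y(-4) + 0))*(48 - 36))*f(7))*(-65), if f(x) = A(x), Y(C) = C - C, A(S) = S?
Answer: -262080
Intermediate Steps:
Y(C) = 0
f(x) = x
(((48 + (-4*Y(-4) + 0))*(48 - 36))*f(7))*(-65) = (((48 + (-4*0 + 0))*(48 - 36))*7)*(-65) = (((48 + (0 + 0))*12)*7)*(-65) = (((48 + 0)*12)*7)*(-65) = ((48*12)*7)*(-65) = (576*7)*(-65) = 4032*(-65) = -262080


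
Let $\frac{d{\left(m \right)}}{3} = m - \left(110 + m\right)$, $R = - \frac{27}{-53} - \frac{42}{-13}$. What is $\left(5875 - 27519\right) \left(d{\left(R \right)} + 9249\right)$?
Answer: $-193042836$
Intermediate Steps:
$R = \frac{2577}{689}$ ($R = \left(-27\right) \left(- \frac{1}{53}\right) - - \frac{42}{13} = \frac{27}{53} + \frac{42}{13} = \frac{2577}{689} \approx 3.7402$)
$d{\left(m \right)} = -330$ ($d{\left(m \right)} = 3 \left(m - \left(110 + m\right)\right) = 3 \left(-110\right) = -330$)
$\left(5875 - 27519\right) \left(d{\left(R \right)} + 9249\right) = \left(5875 - 27519\right) \left(-330 + 9249\right) = \left(-21644\right) 8919 = -193042836$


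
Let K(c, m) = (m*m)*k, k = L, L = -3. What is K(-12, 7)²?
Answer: 21609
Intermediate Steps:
k = -3
K(c, m) = -3*m² (K(c, m) = (m*m)*(-3) = m²*(-3) = -3*m²)
K(-12, 7)² = (-3*7²)² = (-3*49)² = (-147)² = 21609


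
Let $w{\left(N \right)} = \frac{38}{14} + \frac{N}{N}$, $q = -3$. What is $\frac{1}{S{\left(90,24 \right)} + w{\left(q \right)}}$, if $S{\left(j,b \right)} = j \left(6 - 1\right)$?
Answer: $\frac{7}{3176} \approx 0.002204$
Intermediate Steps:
$S{\left(j,b \right)} = 5 j$ ($S{\left(j,b \right)} = j 5 = 5 j$)
$w{\left(N \right)} = \frac{26}{7}$ ($w{\left(N \right)} = 38 \cdot \frac{1}{14} + 1 = \frac{19}{7} + 1 = \frac{26}{7}$)
$\frac{1}{S{\left(90,24 \right)} + w{\left(q \right)}} = \frac{1}{5 \cdot 90 + \frac{26}{7}} = \frac{1}{450 + \frac{26}{7}} = \frac{1}{\frac{3176}{7}} = \frac{7}{3176}$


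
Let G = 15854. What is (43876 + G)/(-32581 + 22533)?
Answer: -29865/5024 ≈ -5.9445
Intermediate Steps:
(43876 + G)/(-32581 + 22533) = (43876 + 15854)/(-32581 + 22533) = 59730/(-10048) = 59730*(-1/10048) = -29865/5024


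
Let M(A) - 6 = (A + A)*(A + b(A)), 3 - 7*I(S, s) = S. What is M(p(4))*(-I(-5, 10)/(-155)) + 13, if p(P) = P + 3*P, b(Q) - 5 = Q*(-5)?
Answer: -951/1085 ≈ -0.87650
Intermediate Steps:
b(Q) = 5 - 5*Q (b(Q) = 5 + Q*(-5) = 5 - 5*Q)
I(S, s) = 3/7 - S/7
p(P) = 4*P
M(A) = 6 + 2*A*(5 - 4*A) (M(A) = 6 + (A + A)*(A + (5 - 5*A)) = 6 + (2*A)*(5 - 4*A) = 6 + 2*A*(5 - 4*A))
M(p(4))*(-I(-5, 10)/(-155)) + 13 = (6 - 8*(4*4)**2 + 10*(4*4))*(-(3/7 - 1/7*(-5))/(-155)) + 13 = (6 - 8*16**2 + 10*16)*(-(3/7 + 5/7)*(-1/155)) + 13 = (6 - 8*256 + 160)*(-1*8/7*(-1/155)) + 13 = (6 - 2048 + 160)*(-8/7*(-1/155)) + 13 = -1882*8/1085 + 13 = -15056/1085 + 13 = -951/1085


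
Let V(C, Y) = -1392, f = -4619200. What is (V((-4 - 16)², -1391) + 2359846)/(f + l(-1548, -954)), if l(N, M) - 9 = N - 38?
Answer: -336922/660111 ≈ -0.51040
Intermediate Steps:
l(N, M) = -29 + N (l(N, M) = 9 + (N - 38) = 9 + (-38 + N) = -29 + N)
(V((-4 - 16)², -1391) + 2359846)/(f + l(-1548, -954)) = (-1392 + 2359846)/(-4619200 + (-29 - 1548)) = 2358454/(-4619200 - 1577) = 2358454/(-4620777) = 2358454*(-1/4620777) = -336922/660111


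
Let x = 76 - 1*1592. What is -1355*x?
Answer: 2054180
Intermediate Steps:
x = -1516 (x = 76 - 1592 = -1516)
-1355*x = -1355*(-1516) = 2054180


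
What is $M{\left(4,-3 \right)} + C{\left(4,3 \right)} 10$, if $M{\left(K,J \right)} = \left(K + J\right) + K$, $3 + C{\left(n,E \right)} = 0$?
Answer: $-25$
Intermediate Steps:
$C{\left(n,E \right)} = -3$ ($C{\left(n,E \right)} = -3 + 0 = -3$)
$M{\left(K,J \right)} = J + 2 K$ ($M{\left(K,J \right)} = \left(J + K\right) + K = J + 2 K$)
$M{\left(4,-3 \right)} + C{\left(4,3 \right)} 10 = \left(-3 + 2 \cdot 4\right) - 30 = \left(-3 + 8\right) - 30 = 5 - 30 = -25$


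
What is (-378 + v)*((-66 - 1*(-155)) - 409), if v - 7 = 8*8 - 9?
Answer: 101120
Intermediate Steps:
v = 62 (v = 7 + (8*8 - 9) = 7 + (64 - 9) = 7 + 55 = 62)
(-378 + v)*((-66 - 1*(-155)) - 409) = (-378 + 62)*((-66 - 1*(-155)) - 409) = -316*((-66 + 155) - 409) = -316*(89 - 409) = -316*(-320) = 101120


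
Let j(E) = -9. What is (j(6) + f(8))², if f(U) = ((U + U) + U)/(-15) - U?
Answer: 8649/25 ≈ 345.96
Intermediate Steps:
f(U) = -6*U/5 (f(U) = (2*U + U)*(-1/15) - U = (3*U)*(-1/15) - U = -U/5 - U = -6*U/5)
(j(6) + f(8))² = (-9 - 6/5*8)² = (-9 - 48/5)² = (-93/5)² = 8649/25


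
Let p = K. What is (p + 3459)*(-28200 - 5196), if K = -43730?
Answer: 1344890316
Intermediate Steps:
p = -43730
(p + 3459)*(-28200 - 5196) = (-43730 + 3459)*(-28200 - 5196) = -40271*(-33396) = 1344890316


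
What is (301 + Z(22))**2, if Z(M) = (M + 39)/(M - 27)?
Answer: 2085136/25 ≈ 83406.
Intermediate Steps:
Z(M) = (39 + M)/(-27 + M)
(301 + Z(22))**2 = (301 + (39 + 22)/(-27 + 22))**2 = (301 + 61/(-5))**2 = (301 - 1/5*61)**2 = (301 - 61/5)**2 = (1444/5)**2 = 2085136/25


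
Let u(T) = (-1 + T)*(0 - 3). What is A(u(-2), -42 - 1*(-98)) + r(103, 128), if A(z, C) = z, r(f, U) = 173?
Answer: 182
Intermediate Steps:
u(T) = 3 - 3*T (u(T) = (-1 + T)*(-3) = 3 - 3*T)
A(u(-2), -42 - 1*(-98)) + r(103, 128) = (3 - 3*(-2)) + 173 = (3 + 6) + 173 = 9 + 173 = 182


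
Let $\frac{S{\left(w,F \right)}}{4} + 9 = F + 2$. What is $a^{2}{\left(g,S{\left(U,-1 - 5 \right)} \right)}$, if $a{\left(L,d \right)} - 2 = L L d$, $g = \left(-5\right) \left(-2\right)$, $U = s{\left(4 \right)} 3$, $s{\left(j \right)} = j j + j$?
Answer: $27019204$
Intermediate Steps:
$s{\left(j \right)} = j + j^{2}$ ($s{\left(j \right)} = j^{2} + j = j + j^{2}$)
$U = 60$ ($U = 4 \left(1 + 4\right) 3 = 4 \cdot 5 \cdot 3 = 20 \cdot 3 = 60$)
$S{\left(w,F \right)} = -28 + 4 F$ ($S{\left(w,F \right)} = -36 + 4 \left(F + 2\right) = -36 + 4 \left(2 + F\right) = -36 + \left(8 + 4 F\right) = -28 + 4 F$)
$g = 10$
$a{\left(L,d \right)} = 2 + d L^{2}$ ($a{\left(L,d \right)} = 2 + L L d = 2 + L^{2} d = 2 + d L^{2}$)
$a^{2}{\left(g,S{\left(U,-1 - 5 \right)} \right)} = \left(2 + \left(-28 + 4 \left(-1 - 5\right)\right) 10^{2}\right)^{2} = \left(2 + \left(-28 + 4 \left(-1 - 5\right)\right) 100\right)^{2} = \left(2 + \left(-28 + 4 \left(-6\right)\right) 100\right)^{2} = \left(2 + \left(-28 - 24\right) 100\right)^{2} = \left(2 - 5200\right)^{2} = \left(-5198\right)^{2} = 27019204$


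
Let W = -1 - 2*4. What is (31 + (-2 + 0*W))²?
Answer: 841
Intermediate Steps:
W = -9 (W = -1 - 8 = -9)
(31 + (-2 + 0*W))² = (31 + (-2 + 0*(-9)))² = (31 + (-2 + 0))² = (31 - 2)² = 29² = 841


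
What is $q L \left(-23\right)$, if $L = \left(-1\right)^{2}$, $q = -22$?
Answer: $506$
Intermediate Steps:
$L = 1$
$q L \left(-23\right) = \left(-22\right) 1 \left(-23\right) = \left(-22\right) \left(-23\right) = 506$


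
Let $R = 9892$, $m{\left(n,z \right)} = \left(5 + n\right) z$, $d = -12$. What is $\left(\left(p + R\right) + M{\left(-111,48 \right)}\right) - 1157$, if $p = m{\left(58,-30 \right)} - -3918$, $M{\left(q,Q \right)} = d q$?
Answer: $12095$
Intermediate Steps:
$m{\left(n,z \right)} = z \left(5 + n\right)$
$M{\left(q,Q \right)} = - 12 q$
$p = 2028$ ($p = - 30 \left(5 + 58\right) - -3918 = \left(-30\right) 63 + 3918 = -1890 + 3918 = 2028$)
$\left(\left(p + R\right) + M{\left(-111,48 \right)}\right) - 1157 = \left(\left(2028 + 9892\right) - -1332\right) - 1157 = \left(11920 + 1332\right) + \left(-16831 + 15674\right) = 13252 - 1157 = 12095$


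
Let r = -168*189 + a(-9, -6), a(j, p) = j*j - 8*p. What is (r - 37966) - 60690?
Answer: -130279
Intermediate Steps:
a(j, p) = j² - 8*p
r = -31623 (r = -168*189 + ((-9)² - 8*(-6)) = -31752 + (81 + 48) = -31752 + 129 = -31623)
(r - 37966) - 60690 = (-31623 - 37966) - 60690 = -69589 - 60690 = -130279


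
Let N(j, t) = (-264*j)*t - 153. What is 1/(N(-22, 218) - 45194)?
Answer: 1/1220797 ≈ 8.1914e-7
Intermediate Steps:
N(j, t) = -153 - 264*j*t (N(j, t) = -264*j*t - 153 = -153 - 264*j*t)
1/(N(-22, 218) - 45194) = 1/((-153 - 264*(-22)*218) - 45194) = 1/((-153 + 1266144) - 45194) = 1/(1265991 - 45194) = 1/1220797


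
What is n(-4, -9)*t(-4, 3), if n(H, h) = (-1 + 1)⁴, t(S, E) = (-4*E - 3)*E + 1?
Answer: 0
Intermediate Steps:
t(S, E) = 1 + E*(-3 - 4*E) (t(S, E) = (-3 - 4*E)*E + 1 = E*(-3 - 4*E) + 1 = 1 + E*(-3 - 4*E))
n(H, h) = 0 (n(H, h) = 0⁴ = 0)
n(-4, -9)*t(-4, 3) = 0*(1 - 4*3² - 3*3) = 0*(1 - 4*9 - 9) = 0*(1 - 36 - 9) = 0*(-44) = 0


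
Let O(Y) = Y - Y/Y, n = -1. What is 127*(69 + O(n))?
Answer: 8509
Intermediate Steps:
O(Y) = -1 + Y (O(Y) = Y - 1*1 = Y - 1 = -1 + Y)
127*(69 + O(n)) = 127*(69 + (-1 - 1)) = 127*(69 - 2) = 127*67 = 8509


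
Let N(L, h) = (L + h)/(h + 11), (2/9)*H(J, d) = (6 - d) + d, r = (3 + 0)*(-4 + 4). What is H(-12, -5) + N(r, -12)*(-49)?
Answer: -561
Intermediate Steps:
r = 0 (r = 3*0 = 0)
H(J, d) = 27 (H(J, d) = 9*((6 - d) + d)/2 = (9/2)*6 = 27)
N(L, h) = (L + h)/(11 + h)
H(-12, -5) + N(r, -12)*(-49) = 27 + ((0 - 12)/(11 - 12))*(-49) = 27 + (-12/(-1))*(-49) = 27 - 1*(-12)*(-49) = 27 + 12*(-49) = 27 - 588 = -561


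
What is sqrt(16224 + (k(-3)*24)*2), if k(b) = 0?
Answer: 52*sqrt(6) ≈ 127.37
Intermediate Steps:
sqrt(16224 + (k(-3)*24)*2) = sqrt(16224 + (0*24)*2) = sqrt(16224 + 0*2) = sqrt(16224 + 0) = sqrt(16224) = 52*sqrt(6)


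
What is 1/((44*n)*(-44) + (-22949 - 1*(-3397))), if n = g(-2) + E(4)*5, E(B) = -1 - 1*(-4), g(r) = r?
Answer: -1/44720 ≈ -2.2361e-5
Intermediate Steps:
E(B) = 3 (E(B) = -1 + 4 = 3)
n = 13 (n = -2 + 3*5 = -2 + 15 = 13)
1/((44*n)*(-44) + (-22949 - 1*(-3397))) = 1/((44*13)*(-44) + (-22949 - 1*(-3397))) = 1/(572*(-44) + (-22949 + 3397)) = 1/(-25168 - 19552) = 1/(-44720) = -1/44720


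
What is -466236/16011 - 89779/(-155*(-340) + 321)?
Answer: -968805575/31441453 ≈ -30.813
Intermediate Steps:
-466236/16011 - 89779/(-155*(-340) + 321) = -466236*1/16011 - 89779/(52700 + 321) = -17268/593 - 89779/53021 = -968805575/31441453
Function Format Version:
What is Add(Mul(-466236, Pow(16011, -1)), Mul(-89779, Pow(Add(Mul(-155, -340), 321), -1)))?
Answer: Rational(-968805575, 31441453) ≈ -30.813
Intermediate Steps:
Add(Mul(-466236, Pow(16011, -1)), Mul(-89779, Pow(Add(Mul(-155, -340), 321), -1))) = Add(Mul(-466236, Rational(1, 16011)), Mul(-89779, Pow(Add(52700, 321), -1))) = Add(Rational(-17268, 593), Mul(-89779, Pow(53021, -1))) = Add(Rational(-17268, 593), Mul(-89779, Rational(1, 53021))) = Add(Rational(-17268, 593), Rational(-89779, 53021)) = Rational(-968805575, 31441453)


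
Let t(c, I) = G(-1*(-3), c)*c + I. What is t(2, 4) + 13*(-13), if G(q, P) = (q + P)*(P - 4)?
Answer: -185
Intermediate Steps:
G(q, P) = (-4 + P)*(P + q) (G(q, P) = (P + q)*(-4 + P) = (-4 + P)*(P + q))
t(c, I) = I + c*(-12 + c**2 - c) (t(c, I) = (c**2 - 4*c - (-4)*(-3) + c*(-1*(-3)))*c + I = (c**2 - 4*c - 4*3 + c*3)*c + I = (c**2 - 4*c - 12 + 3*c)*c + I = (-12 + c**2 - c)*c + I = c*(-12 + c**2 - c) + I = I + c*(-12 + c**2 - c))
t(2, 4) + 13*(-13) = (4 + 2*(-12 + 2**2 - 1*2)) + 13*(-13) = (4 + 2*(-12 + 4 - 2)) - 169 = (4 + 2*(-10)) - 169 = (4 - 20) - 169 = -16 - 169 = -185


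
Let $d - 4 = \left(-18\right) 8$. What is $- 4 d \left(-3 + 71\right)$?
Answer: $38080$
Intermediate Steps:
$d = -140$ ($d = 4 - 144 = -140$)
$- 4 d \left(-3 + 71\right) = \left(-4\right) \left(-140\right) \left(-3 + 71\right) = 560 \cdot 68 = 38080$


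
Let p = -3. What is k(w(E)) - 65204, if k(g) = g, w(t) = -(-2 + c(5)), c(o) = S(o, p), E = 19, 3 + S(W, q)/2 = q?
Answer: -65190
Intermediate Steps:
S(W, q) = -6 + 2*q
c(o) = -12 (c(o) = -6 + 2*(-3) = -6 - 6 = -12)
w(t) = 14 (w(t) = -(-2 - 12) = -1*(-14) = 14)
k(w(E)) - 65204 = 14 - 65204 = -65190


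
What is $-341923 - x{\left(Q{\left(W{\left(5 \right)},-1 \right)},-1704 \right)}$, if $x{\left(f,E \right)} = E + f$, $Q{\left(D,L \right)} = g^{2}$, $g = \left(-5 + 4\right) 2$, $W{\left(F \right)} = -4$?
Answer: $-340223$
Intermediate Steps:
$g = -2$ ($g = \left(-1\right) 2 = -2$)
$Q{\left(D,L \right)} = 4$ ($Q{\left(D,L \right)} = \left(-2\right)^{2} = 4$)
$-341923 - x{\left(Q{\left(W{\left(5 \right)},-1 \right)},-1704 \right)} = -341923 - \left(-1704 + 4\right) = -341923 - -1700 = -341923 + 1700 = -340223$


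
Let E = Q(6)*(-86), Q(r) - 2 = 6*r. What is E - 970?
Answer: -4238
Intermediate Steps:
Q(r) = 2 + 6*r
E = -3268 (E = (2 + 6*6)*(-86) = (2 + 36)*(-86) = 38*(-86) = -3268)
E - 970 = -3268 - 970 = -4238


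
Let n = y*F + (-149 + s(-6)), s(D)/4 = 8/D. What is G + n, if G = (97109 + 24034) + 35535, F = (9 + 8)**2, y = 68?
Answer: 528527/3 ≈ 1.7618e+5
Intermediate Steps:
s(D) = 32/D (s(D) = 4*(8/D) = 32/D)
F = 289 (F = 17**2 = 289)
G = 156678 (G = 121143 + 35535 = 156678)
n = 58493/3 (n = 68*289 + (-149 + 32/(-6)) = 19652 + (-149 + 32*(-1/6)) = 19652 + (-149 - 16/3) = 19652 - 463/3 = 58493/3 ≈ 19498.)
G + n = 156678 + 58493/3 = 528527/3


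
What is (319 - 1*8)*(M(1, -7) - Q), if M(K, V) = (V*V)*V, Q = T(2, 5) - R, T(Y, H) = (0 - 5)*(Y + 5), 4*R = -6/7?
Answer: -1341965/14 ≈ -95855.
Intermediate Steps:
R = -3/14 (R = (-6/7)/4 = (-6*⅐)/4 = (¼)*(-6/7) = -3/14 ≈ -0.21429)
T(Y, H) = -25 - 5*Y (T(Y, H) = -5*(5 + Y) = -25 - 5*Y)
Q = -487/14 (Q = (-25 - 5*2) - 1*(-3/14) = (-25 - 10) + 3/14 = -35 + 3/14 = -487/14 ≈ -34.786)
M(K, V) = V³ (M(K, V) = V²*V = V³)
(319 - 1*8)*(M(1, -7) - Q) = (319 - 1*8)*((-7)³ - 1*(-487/14)) = (319 - 8)*(-343 + 487/14) = 311*(-4315/14) = -1341965/14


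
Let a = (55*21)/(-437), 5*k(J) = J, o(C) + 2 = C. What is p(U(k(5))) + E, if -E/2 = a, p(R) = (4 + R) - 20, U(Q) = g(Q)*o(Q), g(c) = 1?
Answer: -5119/437 ≈ -11.714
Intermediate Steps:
o(C) = -2 + C
k(J) = J/5
U(Q) = -2 + Q (U(Q) = 1*(-2 + Q) = -2 + Q)
p(R) = -16 + R
a = -1155/437 (a = 1155*(-1/437) = -1155/437 ≈ -2.6430)
E = 2310/437 (E = -2*(-1155/437) = 2310/437 ≈ 5.2860)
p(U(k(5))) + E = (-16 + (-2 + (1/5)*5)) + 2310/437 = (-16 + (-2 + 1)) + 2310/437 = (-16 - 1) + 2310/437 = -17 + 2310/437 = -5119/437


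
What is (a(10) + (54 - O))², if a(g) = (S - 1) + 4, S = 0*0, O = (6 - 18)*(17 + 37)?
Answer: 497025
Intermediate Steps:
O = -648 (O = -12*54 = -648)
S = 0
a(g) = 3 (a(g) = (0 - 1) + 4 = -1 + 4 = 3)
(a(10) + (54 - O))² = (3 + (54 - 1*(-648)))² = (3 + (54 + 648))² = (3 + 702)² = 705² = 497025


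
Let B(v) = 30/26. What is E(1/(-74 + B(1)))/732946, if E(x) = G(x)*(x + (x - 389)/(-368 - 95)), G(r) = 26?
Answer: 4710901/160684118053 ≈ 2.9318e-5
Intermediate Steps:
B(v) = 15/13 (B(v) = 30*(1/26) = 15/13)
E(x) = 10114/463 + 12012*x/463 (E(x) = 26*(x + (x - 389)/(-368 - 95)) = 26*(x + (-389 + x)/(-463)) = 26*(x + (-389 + x)*(-1/463)) = 26*(x + (389/463 - x/463)) = 26*(389/463 + 462*x/463) = 10114/463 + 12012*x/463)
E(1/(-74 + B(1)))/732946 = (10114/463 + 12012/(463*(-74 + 15/13)))/732946 = (10114/463 + 12012/(463*(-947/13)))*(1/732946) = (10114/463 + (12012/463)*(-13/947))*(1/732946) = (10114/463 - 156156/438461)*(1/732946) = (9421802/438461)*(1/732946) = 4710901/160684118053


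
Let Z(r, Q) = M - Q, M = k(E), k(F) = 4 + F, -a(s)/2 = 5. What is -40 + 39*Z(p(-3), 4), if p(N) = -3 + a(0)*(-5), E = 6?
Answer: 194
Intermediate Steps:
a(s) = -10 (a(s) = -2*5 = -10)
p(N) = 47 (p(N) = -3 - 10*(-5) = -3 + 50 = 47)
M = 10 (M = 4 + 6 = 10)
Z(r, Q) = 10 - Q
-40 + 39*Z(p(-3), 4) = -40 + 39*(10 - 1*4) = -40 + 39*(10 - 4) = -40 + 39*6 = -40 + 234 = 194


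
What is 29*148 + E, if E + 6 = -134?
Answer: 4152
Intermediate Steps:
E = -140 (E = -6 - 134 = -140)
29*148 + E = 29*148 - 140 = 4292 - 140 = 4152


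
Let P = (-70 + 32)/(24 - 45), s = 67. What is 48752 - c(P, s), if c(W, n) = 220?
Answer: 48532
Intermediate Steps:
P = 38/21 (P = -38/(-21) = -38*(-1/21) = 38/21 ≈ 1.8095)
48752 - c(P, s) = 48752 - 1*220 = 48752 - 220 = 48532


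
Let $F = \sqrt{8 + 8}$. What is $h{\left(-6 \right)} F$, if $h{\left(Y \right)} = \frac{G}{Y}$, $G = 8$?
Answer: $- \frac{16}{3} \approx -5.3333$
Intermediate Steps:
$h{\left(Y \right)} = \frac{8}{Y}$
$F = 4$ ($F = \sqrt{16} = 4$)
$h{\left(-6 \right)} F = \frac{8}{-6} \cdot 4 = 8 \left(- \frac{1}{6}\right) 4 = \left(- \frac{4}{3}\right) 4 = - \frac{16}{3}$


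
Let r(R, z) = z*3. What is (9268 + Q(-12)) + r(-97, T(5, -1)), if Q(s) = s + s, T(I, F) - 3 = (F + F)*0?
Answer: 9253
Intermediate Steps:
T(I, F) = 3 (T(I, F) = 3 + (F + F)*0 = 3 + (2*F)*0 = 3 + 0 = 3)
r(R, z) = 3*z
Q(s) = 2*s
(9268 + Q(-12)) + r(-97, T(5, -1)) = (9268 + 2*(-12)) + 3*3 = (9268 - 24) + 9 = 9244 + 9 = 9253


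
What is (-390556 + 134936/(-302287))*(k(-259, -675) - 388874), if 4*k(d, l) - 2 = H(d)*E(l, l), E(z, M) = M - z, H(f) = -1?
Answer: 45910458494343738/302287 ≈ 1.5188e+11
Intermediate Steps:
k(d, l) = ½ (k(d, l) = ½ + (-(l - l))/4 = ½ + (-1*0)/4 = ½ + (¼)*0 = ½ + 0 = ½)
(-390556 + 134936/(-302287))*(k(-259, -675) - 388874) = (-390556 + 134936/(-302287))*(½ - 388874) = (-390556 + 134936*(-1/302287))*(-777747/2) = (-390556 - 134936/302287)*(-777747/2) = -118060136508/302287*(-777747/2) = 45910458494343738/302287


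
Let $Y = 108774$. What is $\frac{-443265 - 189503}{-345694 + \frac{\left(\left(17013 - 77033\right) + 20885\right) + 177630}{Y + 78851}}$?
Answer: $\frac{23744619200}{12972139651} \approx 1.8304$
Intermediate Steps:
$\frac{-443265 - 189503}{-345694 + \frac{\left(\left(17013 - 77033\right) + 20885\right) + 177630}{Y + 78851}} = \frac{-443265 - 189503}{-345694 + \frac{\left(\left(17013 - 77033\right) + 20885\right) + 177630}{108774 + 78851}} = - \frac{632768}{-345694 + \frac{\left(-60020 + 20885\right) + 177630}{187625}} = - \frac{632768}{-345694 + \left(-39135 + 177630\right) \frac{1}{187625}} = - \frac{632768}{-345694 + 138495 \cdot \frac{1}{187625}} = - \frac{632768}{-345694 + \frac{27699}{37525}} = - \frac{632768}{- \frac{12972139651}{37525}} = \left(-632768\right) \left(- \frac{37525}{12972139651}\right) = \frac{23744619200}{12972139651}$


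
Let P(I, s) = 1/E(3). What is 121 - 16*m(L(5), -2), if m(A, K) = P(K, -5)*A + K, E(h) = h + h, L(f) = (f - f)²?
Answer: 153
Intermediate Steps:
L(f) = 0 (L(f) = 0² = 0)
E(h) = 2*h
P(I, s) = ⅙ (P(I, s) = 1/(2*3) = 1/6 = ⅙)
m(A, K) = K + A/6 (m(A, K) = A/6 + K = K + A/6)
121 - 16*m(L(5), -2) = 121 - 16*(-2 + (⅙)*0) = 121 - 16*(-2 + 0) = 121 - 16*(-2) = 121 + 32 = 153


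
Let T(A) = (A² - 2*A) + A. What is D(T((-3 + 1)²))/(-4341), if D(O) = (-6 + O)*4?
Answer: -8/1447 ≈ -0.0055287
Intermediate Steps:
T(A) = A² - A
D(O) = -24 + 4*O
D(T((-3 + 1)²))/(-4341) = (-24 + 4*((-3 + 1)²*(-1 + (-3 + 1)²)))/(-4341) = (-24 + 4*((-2)²*(-1 + (-2)²)))*(-1/4341) = (-24 + 4*(4*(-1 + 4)))*(-1/4341) = (-24 + 4*(4*3))*(-1/4341) = (-24 + 4*12)*(-1/4341) = (-24 + 48)*(-1/4341) = 24*(-1/4341) = -8/1447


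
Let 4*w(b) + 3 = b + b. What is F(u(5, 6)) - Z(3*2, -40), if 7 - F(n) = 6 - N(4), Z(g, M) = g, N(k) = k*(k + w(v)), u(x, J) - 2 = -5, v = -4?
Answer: 0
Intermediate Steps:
w(b) = -¾ + b/2 (w(b) = -¾ + (b + b)/4 = -¾ + (2*b)/4 = -¾ + b/2)
u(x, J) = -3 (u(x, J) = 2 - 5 = -3)
N(k) = k*(-11/4 + k) (N(k) = k*(k + (-¾ + (½)*(-4))) = k*(k + (-¾ - 2)) = k*(k - 11/4) = k*(-11/4 + k))
F(n) = 6 (F(n) = 7 - (6 - 4*(-11 + 4*4)/4) = 7 - (6 - 4*(-11 + 16)/4) = 7 - (6 - 4*5/4) = 7 - (6 - 1*5) = 7 - (6 - 5) = 7 - 1*1 = 7 - 1 = 6)
F(u(5, 6)) - Z(3*2, -40) = 6 - 3*2 = 6 - 1*6 = 6 - 6 = 0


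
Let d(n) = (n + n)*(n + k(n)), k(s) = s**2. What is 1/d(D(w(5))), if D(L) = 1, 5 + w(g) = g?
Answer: 1/4 ≈ 0.25000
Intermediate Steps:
w(g) = -5 + g
d(n) = 2*n*(n + n**2) (d(n) = (n + n)*(n + n**2) = (2*n)*(n + n**2) = 2*n*(n + n**2))
1/d(D(w(5))) = 1/(2*1**2*(1 + 1)) = 1/(2*1*2) = 1/4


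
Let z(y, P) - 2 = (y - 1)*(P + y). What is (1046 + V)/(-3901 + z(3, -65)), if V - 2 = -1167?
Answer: 119/4023 ≈ 0.029580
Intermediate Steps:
V = -1165 (V = 2 - 1167 = -1165)
z(y, P) = 2 + (-1 + y)*(P + y) (z(y, P) = 2 + (y - 1)*(P + y) = 2 + (-1 + y)*(P + y))
(1046 + V)/(-3901 + z(3, -65)) = (1046 - 1165)/(-3901 + (2 + 3² - 1*(-65) - 1*3 - 65*3)) = -119/(-3901 + (2 + 9 + 65 - 3 - 195)) = -119/(-3901 - 122) = -119/(-4023) = -119*(-1/4023) = 119/4023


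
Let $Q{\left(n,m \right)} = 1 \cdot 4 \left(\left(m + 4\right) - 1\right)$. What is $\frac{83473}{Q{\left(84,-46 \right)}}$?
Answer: $- \frac{83473}{172} \approx -485.31$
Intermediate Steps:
$Q{\left(n,m \right)} = 12 + 4 m$ ($Q{\left(n,m \right)} = 4 \left(\left(4 + m\right) - 1\right) = 4 \left(3 + m\right) = 12 + 4 m$)
$\frac{83473}{Q{\left(84,-46 \right)}} = \frac{83473}{12 + 4 \left(-46\right)} = \frac{83473}{12 - 184} = \frac{83473}{-172} = 83473 \left(- \frac{1}{172}\right) = - \frac{83473}{172}$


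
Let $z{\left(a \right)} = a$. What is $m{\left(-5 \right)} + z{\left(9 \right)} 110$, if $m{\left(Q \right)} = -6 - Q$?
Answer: $989$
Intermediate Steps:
$m{\left(-5 \right)} + z{\left(9 \right)} 110 = \left(-6 - -5\right) + 9 \cdot 110 = \left(-6 + 5\right) + 990 = -1 + 990 = 989$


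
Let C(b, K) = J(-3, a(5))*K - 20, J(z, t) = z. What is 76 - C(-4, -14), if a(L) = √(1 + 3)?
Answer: 54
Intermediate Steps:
a(L) = 2 (a(L) = √4 = 2)
C(b, K) = -20 - 3*K (C(b, K) = -3*K - 20 = -20 - 3*K)
76 - C(-4, -14) = 76 - (-20 - 3*(-14)) = 76 - (-20 + 42) = 76 - 1*22 = 76 - 22 = 54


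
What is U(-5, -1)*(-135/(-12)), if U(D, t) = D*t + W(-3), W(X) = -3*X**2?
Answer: -495/2 ≈ -247.50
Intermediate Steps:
U(D, t) = -27 + D*t (U(D, t) = D*t - 3*(-3)**2 = D*t - 3*9 = D*t - 27 = -27 + D*t)
U(-5, -1)*(-135/(-12)) = (-27 - 5*(-1))*(-135/(-12)) = (-27 + 5)*(-135*(-1/12)) = -22*45/4 = -495/2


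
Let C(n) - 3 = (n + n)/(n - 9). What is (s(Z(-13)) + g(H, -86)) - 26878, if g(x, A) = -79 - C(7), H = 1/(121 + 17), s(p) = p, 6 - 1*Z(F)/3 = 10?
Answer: -26965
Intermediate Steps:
Z(F) = -12 (Z(F) = 18 - 3*10 = 18 - 30 = -12)
H = 1/138 ≈ 0.0072464
C(n) = 3 + 2*n/(-9 + n) (C(n) = 3 + (n + n)/(n - 9) = 3 + (2*n)/(-9 + n) = 3 + 2*n/(-9 + n))
g(x, A) = -75 (g(x, A) = -79 - (-27 + 5*7)/(-9 + 7) = -79 - (-27 + 35)/(-2) = -79 - (-1)*8/2 = -79 - 1*(-4) = -79 + 4 = -75)
(s(Z(-13)) + g(H, -86)) - 26878 = (-12 - 75) - 26878 = -87 - 26878 = -26965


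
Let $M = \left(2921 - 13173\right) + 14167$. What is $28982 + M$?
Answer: $32897$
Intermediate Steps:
$M = 3915$ ($M = -10252 + 14167 = 3915$)
$28982 + M = 28982 + 3915 = 32897$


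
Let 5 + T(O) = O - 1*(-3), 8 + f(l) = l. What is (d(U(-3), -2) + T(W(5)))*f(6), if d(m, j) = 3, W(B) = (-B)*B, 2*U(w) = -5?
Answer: 48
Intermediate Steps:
f(l) = -8 + l
U(w) = -5/2 (U(w) = (½)*(-5) = -5/2)
W(B) = -B²
T(O) = -2 + O (T(O) = -5 + (O - 1*(-3)) = -5 + (O + 3) = -5 + (3 + O) = -2 + O)
(d(U(-3), -2) + T(W(5)))*f(6) = (3 + (-2 - 1*5²))*(-8 + 6) = (3 + (-2 - 1*25))*(-2) = (3 + (-2 - 25))*(-2) = (3 - 27)*(-2) = -24*(-2) = 48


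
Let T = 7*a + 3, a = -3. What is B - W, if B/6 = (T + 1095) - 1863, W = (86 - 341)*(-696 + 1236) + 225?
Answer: 132759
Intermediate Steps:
T = -18 (T = 7*(-3) + 3 = -21 + 3 = -18)
W = -137475 (W = -255*540 + 225 = -137700 + 225 = -137475)
B = -4716 (B = 6*((-18 + 1095) - 1863) = 6*(1077 - 1863) = 6*(-786) = -4716)
B - W = -4716 - 1*(-137475) = -4716 + 137475 = 132759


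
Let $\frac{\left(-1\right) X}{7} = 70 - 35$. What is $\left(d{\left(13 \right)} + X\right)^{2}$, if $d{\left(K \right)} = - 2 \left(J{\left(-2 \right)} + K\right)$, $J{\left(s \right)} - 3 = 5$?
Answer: $82369$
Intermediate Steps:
$J{\left(s \right)} = 8$ ($J{\left(s \right)} = 3 + 5 = 8$)
$d{\left(K \right)} = -16 - 2 K$ ($d{\left(K \right)} = - 2 \left(8 + K\right) = -16 - 2 K$)
$X = -245$ ($X = - 7 \left(70 - 35\right) = \left(-7\right) 35 = -245$)
$\left(d{\left(13 \right)} + X\right)^{2} = \left(\left(-16 - 26\right) - 245\right)^{2} = \left(-42 - 245\right)^{2} = \left(-287\right)^{2} = 82369$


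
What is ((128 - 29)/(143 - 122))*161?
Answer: 759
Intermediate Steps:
((128 - 29)/(143 - 122))*161 = (99/21)*161 = (99*(1/21))*161 = (33/7)*161 = 759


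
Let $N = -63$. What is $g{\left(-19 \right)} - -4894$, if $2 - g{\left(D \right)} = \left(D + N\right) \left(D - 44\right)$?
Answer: $-270$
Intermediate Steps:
$g{\left(D \right)} = 2 - \left(-63 + D\right) \left(-44 + D\right)$ ($g{\left(D \right)} = 2 - \left(D - 63\right) \left(D - 44\right) = 2 - \left(-63 + D\right) \left(-44 + D\right)$)
$g{\left(-19 \right)} - -4894 = \left(-2770 - \left(-19\right)^{2} + 107 \left(-19\right)\right) - -4894 = \left(-2770 - 361 - 2033\right) + 4894 = -5164 + 4894 = -270$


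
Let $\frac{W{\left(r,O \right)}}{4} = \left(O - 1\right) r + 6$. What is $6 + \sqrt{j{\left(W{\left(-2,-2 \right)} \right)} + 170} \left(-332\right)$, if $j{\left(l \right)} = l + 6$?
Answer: $6 - 1328 \sqrt{14} \approx -4962.9$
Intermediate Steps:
$W{\left(r,O \right)} = 24 + 4 r \left(-1 + O\right)$ ($W{\left(r,O \right)} = 4 \left(\left(O - 1\right) r + 6\right) = 4 \left(\left(-1 + O\right) r + 6\right) = 4 \left(r \left(-1 + O\right) + 6\right) = 4 \left(6 + r \left(-1 + O\right)\right) = 24 + 4 r \left(-1 + O\right)$)
$j{\left(l \right)} = 6 + l$
$6 + \sqrt{j{\left(W{\left(-2,-2 \right)} \right)} + 170} \left(-332\right) = 6 + \sqrt{\left(6 + \left(24 - -8 + 4 \left(-2\right) \left(-2\right)\right)\right) + 170} \left(-332\right) = 6 + \sqrt{\left(6 + \left(24 + 8 + 16\right)\right) + 170} \left(-332\right) = 6 + \sqrt{\left(6 + 48\right) + 170} \left(-332\right) = 6 + \sqrt{54 + 170} \left(-332\right) = 6 + \sqrt{224} \left(-332\right) = 6 + 4 \sqrt{14} \left(-332\right) = 6 - 1328 \sqrt{14}$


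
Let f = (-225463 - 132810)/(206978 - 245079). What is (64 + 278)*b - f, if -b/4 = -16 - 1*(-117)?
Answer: -5264697241/38101 ≈ -1.3818e+5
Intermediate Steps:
b = -404 (b = -4*(-16 - 1*(-117)) = -4*(-16 + 117) = -4*101 = -404)
f = 358273/38101 (f = -358273/(-38101) = -358273*(-1/38101) = 358273/38101 ≈ 9.4032)
(64 + 278)*b - f = (64 + 278)*(-404) - 1*358273/38101 = 342*(-404) - 358273/38101 = -138168 - 358273/38101 = -5264697241/38101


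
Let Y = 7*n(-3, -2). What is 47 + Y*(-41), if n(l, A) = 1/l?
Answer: 428/3 ≈ 142.67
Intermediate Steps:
Y = -7/3 (Y = 7/(-3) = 7*(-⅓) = -7/3 ≈ -2.3333)
47 + Y*(-41) = 47 - 7/3*(-41) = 47 + 287/3 = 428/3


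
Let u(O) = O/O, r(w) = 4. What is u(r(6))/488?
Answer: 1/488 ≈ 0.0020492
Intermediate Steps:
u(O) = 1
u(r(6))/488 = 1/488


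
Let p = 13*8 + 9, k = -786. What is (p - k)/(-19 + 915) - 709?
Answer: -634365/896 ≈ -708.00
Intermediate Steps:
p = 113 (p = 104 + 9 = 113)
(p - k)/(-19 + 915) - 709 = (113 - 1*(-786))/(-19 + 915) - 709 = (113 + 786)/896 - 709 = 899*(1/896) - 709 = 899/896 - 709 = -634365/896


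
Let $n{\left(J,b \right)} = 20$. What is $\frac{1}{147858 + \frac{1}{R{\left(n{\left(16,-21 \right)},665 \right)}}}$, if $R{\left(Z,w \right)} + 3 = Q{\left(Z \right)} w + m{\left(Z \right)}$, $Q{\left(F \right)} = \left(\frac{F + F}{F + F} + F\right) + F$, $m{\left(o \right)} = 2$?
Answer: $\frac{27264}{4031200513} \approx 6.7632 \cdot 10^{-6}$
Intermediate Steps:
$Q{\left(F \right)} = 1 + 2 F$ ($Q{\left(F \right)} = \left(\frac{2 F}{2 F} + F\right) + F = \left(2 F \frac{1}{2 F} + F\right) + F = \left(1 + F\right) + F = 1 + 2 F$)
$R{\left(Z,w \right)} = -1 + w \left(1 + 2 Z\right)$ ($R{\left(Z,w \right)} = -3 + \left(\left(1 + 2 Z\right) w + 2\right) = -3 + \left(w \left(1 + 2 Z\right) + 2\right) = -3 + \left(2 + w \left(1 + 2 Z\right)\right) = -1 + w \left(1 + 2 Z\right)$)
$\frac{1}{147858 + \frac{1}{R{\left(n{\left(16,-21 \right)},665 \right)}}} = \frac{1}{147858 + \frac{1}{-1 + 665 \left(1 + 2 \cdot 20\right)}} = \frac{1}{147858 + \frac{1}{-1 + 665 \left(1 + 40\right)}} = \frac{1}{147858 + \frac{1}{-1 + 665 \cdot 41}} = \frac{1}{147858 + \frac{1}{-1 + 27265}} = \frac{1}{147858 + \frac{1}{27264}} = \frac{1}{\frac{4031200513}{27264}} = \frac{27264}{4031200513}$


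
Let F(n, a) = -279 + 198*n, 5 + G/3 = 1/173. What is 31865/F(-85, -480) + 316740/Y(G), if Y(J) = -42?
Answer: -903407165/119763 ≈ -7543.3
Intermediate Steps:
G = -2592/173 (G = -15 + 3/173 = -2592/173 ≈ -14.983)
31865/F(-85, -480) + 316740/Y(G) = 31865/(-279 + 198*(-85)) + 316740/(-42) = 31865/(-279 - 16830) + 316740*(-1/42) = 31865/(-17109) - 52790/7 = 31865*(-1/17109) - 52790/7 = -31865/17109 - 52790/7 = -903407165/119763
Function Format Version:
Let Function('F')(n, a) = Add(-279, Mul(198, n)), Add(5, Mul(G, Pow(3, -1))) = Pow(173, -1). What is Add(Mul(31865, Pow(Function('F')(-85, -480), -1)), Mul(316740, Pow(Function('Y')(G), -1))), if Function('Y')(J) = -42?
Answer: Rational(-903407165, 119763) ≈ -7543.3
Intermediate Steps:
G = Rational(-2592, 173) (G = Add(-15, Mul(3, Pow(173, -1))) = Add(-15, Mul(3, Rational(1, 173))) = Add(-15, Rational(3, 173)) = Rational(-2592, 173) ≈ -14.983)
Add(Mul(31865, Pow(Function('F')(-85, -480), -1)), Mul(316740, Pow(Function('Y')(G), -1))) = Add(Mul(31865, Pow(Add(-279, Mul(198, -85)), -1)), Mul(316740, Pow(-42, -1))) = Add(Mul(31865, Pow(Add(-279, -16830), -1)), Mul(316740, Rational(-1, 42))) = Add(Mul(31865, Pow(-17109, -1)), Rational(-52790, 7)) = Add(Mul(31865, Rational(-1, 17109)), Rational(-52790, 7)) = Add(Rational(-31865, 17109), Rational(-52790, 7)) = Rational(-903407165, 119763)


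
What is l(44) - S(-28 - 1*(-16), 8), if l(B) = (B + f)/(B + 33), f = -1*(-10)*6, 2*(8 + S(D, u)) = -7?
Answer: 1979/154 ≈ 12.851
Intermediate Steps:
S(D, u) = -23/2 (S(D, u) = -8 + (1/2)*(-7) = -8 - 7/2 = -23/2)
f = 60 (f = 10*6 = 60)
l(B) = (60 + B)/(33 + B) (l(B) = (B + 60)/(B + 33) = (60 + B)/(33 + B))
l(44) - S(-28 - 1*(-16), 8) = (60 + 44)/(33 + 44) - 1*(-23/2) = 104/77 + 23/2 = 1979/154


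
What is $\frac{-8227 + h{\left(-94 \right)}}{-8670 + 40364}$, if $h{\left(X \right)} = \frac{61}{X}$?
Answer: $- \frac{773399}{2979236} \approx -0.2596$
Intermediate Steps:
$\frac{-8227 + h{\left(-94 \right)}}{-8670 + 40364} = \frac{-8227 + \frac{61}{-94}}{-8670 + 40364} = \frac{-8227 + 61 \left(- \frac{1}{94}\right)}{31694} = \left(-8227 - \frac{61}{94}\right) \frac{1}{31694} = \left(- \frac{773399}{94}\right) \frac{1}{31694} = - \frac{773399}{2979236}$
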